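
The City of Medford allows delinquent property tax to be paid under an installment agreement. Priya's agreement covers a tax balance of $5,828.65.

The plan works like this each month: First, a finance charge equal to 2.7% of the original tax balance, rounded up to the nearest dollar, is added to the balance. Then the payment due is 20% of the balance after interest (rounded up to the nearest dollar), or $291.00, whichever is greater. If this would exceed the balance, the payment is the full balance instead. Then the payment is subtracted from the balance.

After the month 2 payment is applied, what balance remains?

Month 1: opening $5,828.65; interest $158.00 → $5,986.65; payment $1,198.00; balance $4,788.65
Month 2: opening $4,788.65; interest $158.00 → $4,946.65; payment $990.00; balance $3,956.65

$3,956.65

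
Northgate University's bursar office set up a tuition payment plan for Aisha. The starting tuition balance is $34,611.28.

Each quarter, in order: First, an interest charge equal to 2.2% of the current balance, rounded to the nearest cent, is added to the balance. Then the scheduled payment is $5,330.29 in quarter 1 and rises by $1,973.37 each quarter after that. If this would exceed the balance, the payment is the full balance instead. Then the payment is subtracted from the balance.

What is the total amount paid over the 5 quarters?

$36,952.07

Quarter 1: $34,611.28 +$761.45 interest = $35,372.73; pay $5,330.29 → $30,042.44
Quarter 2: $30,042.44 +$660.93 interest = $30,703.37; pay $7,303.66 → $23,399.71
Quarter 3: $23,399.71 +$514.79 interest = $23,914.50; pay $9,277.03 → $14,637.47
Quarter 4: $14,637.47 +$322.02 interest = $14,959.49; pay $11,250.40 → $3,709.09
Quarter 5: $3,709.09 +$81.60 interest = $3,790.69; pay $3,790.69 → $0.00
Total paid: $36,952.07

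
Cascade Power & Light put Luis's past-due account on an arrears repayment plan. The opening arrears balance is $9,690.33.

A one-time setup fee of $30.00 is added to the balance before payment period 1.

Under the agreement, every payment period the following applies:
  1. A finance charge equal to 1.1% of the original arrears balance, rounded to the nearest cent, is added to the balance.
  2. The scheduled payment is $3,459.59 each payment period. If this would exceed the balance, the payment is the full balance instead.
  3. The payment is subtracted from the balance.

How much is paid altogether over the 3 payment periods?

$10,040.10

# | Opening | Interest | Payment | End bal
1 | $9,720.33 | $106.59 | $3,459.59 | $6,367.33
2 | $6,367.33 | $106.59 | $3,459.59 | $3,014.33
3 | $3,014.33 | $106.59 | $3,120.92 | $0.00
Total paid: $10,040.10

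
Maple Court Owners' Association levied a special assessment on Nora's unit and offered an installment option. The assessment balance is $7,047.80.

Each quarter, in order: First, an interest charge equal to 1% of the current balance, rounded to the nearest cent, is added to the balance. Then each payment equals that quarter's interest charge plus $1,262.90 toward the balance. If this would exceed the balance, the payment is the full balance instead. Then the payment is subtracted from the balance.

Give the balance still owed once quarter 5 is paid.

$733.30

# | Opening | Interest | Payment | End bal
1 | $7,047.80 | $70.48 | $1,333.38 | $5,784.90
2 | $5,784.90 | $57.85 | $1,320.75 | $4,522.00
3 | $4,522.00 | $45.22 | $1,308.12 | $3,259.10
4 | $3,259.10 | $32.59 | $1,295.49 | $1,996.20
5 | $1,996.20 | $19.96 | $1,282.86 | $733.30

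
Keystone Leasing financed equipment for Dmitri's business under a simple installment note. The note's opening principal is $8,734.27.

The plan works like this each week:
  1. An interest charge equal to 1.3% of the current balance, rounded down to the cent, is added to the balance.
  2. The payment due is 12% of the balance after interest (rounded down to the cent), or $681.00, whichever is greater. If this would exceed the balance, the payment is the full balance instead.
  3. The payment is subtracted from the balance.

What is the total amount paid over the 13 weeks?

Week 1: opening $8,734.27; interest $113.54 → $8,847.81; payment $1,061.73; balance $7,786.08
Week 2: opening $7,786.08; interest $101.21 → $7,887.29; payment $946.47; balance $6,940.82
Week 3: opening $6,940.82; interest $90.23 → $7,031.05; payment $843.72; balance $6,187.33
Week 4: opening $6,187.33; interest $80.43 → $6,267.76; payment $752.13; balance $5,515.63
Week 5: opening $5,515.63; interest $71.70 → $5,587.33; payment $681.00; balance $4,906.33
Week 6: opening $4,906.33; interest $63.78 → $4,970.11; payment $681.00; balance $4,289.11
Week 7: opening $4,289.11; interest $55.75 → $4,344.86; payment $681.00; balance $3,663.86
Week 8: opening $3,663.86; interest $47.63 → $3,711.49; payment $681.00; balance $3,030.49
Week 9: opening $3,030.49; interest $39.39 → $3,069.88; payment $681.00; balance $2,388.88
Week 10: opening $2,388.88; interest $31.05 → $2,419.93; payment $681.00; balance $1,738.93
Week 11: opening $1,738.93; interest $22.60 → $1,761.53; payment $681.00; balance $1,080.53
Week 12: opening $1,080.53; interest $14.04 → $1,094.57; payment $681.00; balance $413.57
Week 13: opening $413.57; interest $5.37 → $418.94; payment $418.94; balance $0.00
Total paid: $9,470.99

$9,470.99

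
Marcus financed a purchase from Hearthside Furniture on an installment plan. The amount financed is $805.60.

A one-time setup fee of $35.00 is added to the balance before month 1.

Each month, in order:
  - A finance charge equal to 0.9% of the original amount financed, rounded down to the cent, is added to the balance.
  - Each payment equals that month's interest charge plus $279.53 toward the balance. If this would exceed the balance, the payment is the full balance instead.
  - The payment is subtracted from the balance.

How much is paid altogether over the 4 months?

Month 1: $840.60 +$7.25 interest = $847.85; pay $286.78 → $561.07
Month 2: $561.07 +$7.25 interest = $568.32; pay $286.78 → $281.54
Month 3: $281.54 +$7.25 interest = $288.79; pay $286.78 → $2.01
Month 4: $2.01 +$7.25 interest = $9.26; pay $9.26 → $0.00
Total paid: $869.60

$869.60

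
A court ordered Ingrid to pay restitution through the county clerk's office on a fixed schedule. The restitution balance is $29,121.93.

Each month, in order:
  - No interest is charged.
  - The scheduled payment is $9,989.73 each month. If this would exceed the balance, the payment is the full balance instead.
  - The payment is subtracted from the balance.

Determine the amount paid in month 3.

Month 1: $29,121.93 − $9,989.73 → $19,132.20
Month 2: $19,132.20 − $9,989.73 → $9,142.47
Month 3: $9,142.47 − $9,142.47 → $0.00

$9,142.47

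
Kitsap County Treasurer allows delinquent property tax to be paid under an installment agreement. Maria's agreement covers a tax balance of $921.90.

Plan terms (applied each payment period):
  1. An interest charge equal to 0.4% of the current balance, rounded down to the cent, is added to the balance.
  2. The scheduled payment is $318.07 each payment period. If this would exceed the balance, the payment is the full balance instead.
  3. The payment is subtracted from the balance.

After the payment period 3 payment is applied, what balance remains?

Payment period 1: opening $921.90; interest $3.68 → $925.58; payment $318.07; balance $607.51
Payment period 2: opening $607.51; interest $2.43 → $609.94; payment $318.07; balance $291.87
Payment period 3: opening $291.87; interest $1.16 → $293.03; payment $293.03; balance $0.00

$0.00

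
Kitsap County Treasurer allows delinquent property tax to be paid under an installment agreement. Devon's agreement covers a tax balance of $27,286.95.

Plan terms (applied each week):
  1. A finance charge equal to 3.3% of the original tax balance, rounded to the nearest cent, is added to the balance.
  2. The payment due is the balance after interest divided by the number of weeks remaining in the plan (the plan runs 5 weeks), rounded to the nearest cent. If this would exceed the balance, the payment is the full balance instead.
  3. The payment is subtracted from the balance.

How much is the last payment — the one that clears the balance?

Week 1: $27,286.95 +$900.47 interest = $28,187.42; pay $5,637.48 → $22,549.94
Week 2: $22,549.94 +$900.47 interest = $23,450.41; pay $5,862.60 → $17,587.81
Week 3: $17,587.81 +$900.47 interest = $18,488.28; pay $6,162.76 → $12,325.52
Week 4: $12,325.52 +$900.47 interest = $13,225.99; pay $6,613.00 → $6,612.99
Week 5: $6,612.99 +$900.47 interest = $7,513.46; pay $7,513.46 → $0.00

$7,513.46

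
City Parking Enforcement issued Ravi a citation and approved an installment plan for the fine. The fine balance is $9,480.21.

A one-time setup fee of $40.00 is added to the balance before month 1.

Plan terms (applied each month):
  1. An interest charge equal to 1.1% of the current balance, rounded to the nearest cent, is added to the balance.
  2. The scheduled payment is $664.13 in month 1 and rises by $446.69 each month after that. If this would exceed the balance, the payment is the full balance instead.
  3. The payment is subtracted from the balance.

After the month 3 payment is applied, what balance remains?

# | Opening | Interest | Payment | End bal
1 | $9,520.21 | $104.72 | $664.13 | $8,960.80
2 | $8,960.80 | $98.57 | $1,110.82 | $7,948.55
3 | $7,948.55 | $87.43 | $1,557.51 | $6,478.47

$6,478.47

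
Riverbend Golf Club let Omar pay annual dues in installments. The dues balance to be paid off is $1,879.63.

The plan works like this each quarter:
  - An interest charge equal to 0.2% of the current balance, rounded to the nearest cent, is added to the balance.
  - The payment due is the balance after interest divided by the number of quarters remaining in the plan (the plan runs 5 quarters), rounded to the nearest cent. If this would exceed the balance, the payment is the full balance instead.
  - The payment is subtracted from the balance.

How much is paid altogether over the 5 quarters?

Quarter 1: opening $1,879.63; interest $3.76 → $1,883.39; payment $376.68; balance $1,506.71
Quarter 2: opening $1,506.71; interest $3.01 → $1,509.72; payment $377.43; balance $1,132.29
Quarter 3: opening $1,132.29; interest $2.26 → $1,134.55; payment $378.18; balance $756.37
Quarter 4: opening $756.37; interest $1.51 → $757.88; payment $378.94; balance $378.94
Quarter 5: opening $378.94; interest $0.76 → $379.70; payment $379.70; balance $0.00
Total paid: $1,890.93

$1,890.93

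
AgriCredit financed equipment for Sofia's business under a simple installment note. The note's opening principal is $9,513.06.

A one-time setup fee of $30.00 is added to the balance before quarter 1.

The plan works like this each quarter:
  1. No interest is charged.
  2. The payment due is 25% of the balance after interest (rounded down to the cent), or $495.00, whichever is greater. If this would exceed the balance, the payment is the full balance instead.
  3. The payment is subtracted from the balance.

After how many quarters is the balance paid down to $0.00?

10

Quarter 1: $9,543.06 − $2,385.76 → $7,157.30
Quarter 2: $7,157.30 − $1,789.32 → $5,367.98
Quarter 3: $5,367.98 − $1,341.99 → $4,025.99
Quarter 4: $4,025.99 − $1,006.49 → $3,019.50
Quarter 5: $3,019.50 − $754.87 → $2,264.63
Quarter 6: $2,264.63 − $566.15 → $1,698.48
Quarter 7: $1,698.48 − $495.00 → $1,203.48
Quarter 8: $1,203.48 − $495.00 → $708.48
Quarter 9: $708.48 − $495.00 → $213.48
Quarter 10: $213.48 − $213.48 → $0.00
Balance reaches $0.00 in quarter 10.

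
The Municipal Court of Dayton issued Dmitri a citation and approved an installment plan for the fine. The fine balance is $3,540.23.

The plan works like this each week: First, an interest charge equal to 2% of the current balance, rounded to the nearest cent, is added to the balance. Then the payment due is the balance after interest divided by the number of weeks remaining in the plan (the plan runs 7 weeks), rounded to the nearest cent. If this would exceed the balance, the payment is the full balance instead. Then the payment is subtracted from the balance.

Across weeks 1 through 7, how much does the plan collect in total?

$3,835.07

Week 1: $3,540.23 +$70.80 interest = $3,611.03; pay $515.86 → $3,095.17
Week 2: $3,095.17 +$61.90 interest = $3,157.07; pay $526.18 → $2,630.89
Week 3: $2,630.89 +$52.62 interest = $2,683.51; pay $536.70 → $2,146.81
Week 4: $2,146.81 +$42.94 interest = $2,189.75; pay $547.44 → $1,642.31
Week 5: $1,642.31 +$32.85 interest = $1,675.16; pay $558.39 → $1,116.77
Week 6: $1,116.77 +$22.34 interest = $1,139.11; pay $569.56 → $569.55
Week 7: $569.55 +$11.39 interest = $580.94; pay $580.94 → $0.00
Total paid: $3,835.07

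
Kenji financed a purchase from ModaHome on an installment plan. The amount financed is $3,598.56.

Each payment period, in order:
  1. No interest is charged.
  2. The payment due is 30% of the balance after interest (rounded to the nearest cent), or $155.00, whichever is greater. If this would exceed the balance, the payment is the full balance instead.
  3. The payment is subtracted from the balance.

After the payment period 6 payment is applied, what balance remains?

Payment period 1: opening $3,598.56; payment $1,079.57; balance $2,518.99
Payment period 2: opening $2,518.99; payment $755.70; balance $1,763.29
Payment period 3: opening $1,763.29; payment $528.99; balance $1,234.30
Payment period 4: opening $1,234.30; payment $370.29; balance $864.01
Payment period 5: opening $864.01; payment $259.20; balance $604.81
Payment period 6: opening $604.81; payment $181.44; balance $423.37

$423.37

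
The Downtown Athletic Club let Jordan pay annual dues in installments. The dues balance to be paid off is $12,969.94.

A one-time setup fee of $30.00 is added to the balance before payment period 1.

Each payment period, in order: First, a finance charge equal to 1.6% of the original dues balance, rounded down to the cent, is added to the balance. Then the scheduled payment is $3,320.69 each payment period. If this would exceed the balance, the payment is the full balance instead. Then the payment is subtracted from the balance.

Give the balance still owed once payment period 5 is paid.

# | Opening | Interest | Payment | End bal
1 | $12,999.94 | $207.51 | $3,320.69 | $9,886.76
2 | $9,886.76 | $207.51 | $3,320.69 | $6,773.58
3 | $6,773.58 | $207.51 | $3,320.69 | $3,660.40
4 | $3,660.40 | $207.51 | $3,320.69 | $547.22
5 | $547.22 | $207.51 | $754.73 | $0.00

$0.00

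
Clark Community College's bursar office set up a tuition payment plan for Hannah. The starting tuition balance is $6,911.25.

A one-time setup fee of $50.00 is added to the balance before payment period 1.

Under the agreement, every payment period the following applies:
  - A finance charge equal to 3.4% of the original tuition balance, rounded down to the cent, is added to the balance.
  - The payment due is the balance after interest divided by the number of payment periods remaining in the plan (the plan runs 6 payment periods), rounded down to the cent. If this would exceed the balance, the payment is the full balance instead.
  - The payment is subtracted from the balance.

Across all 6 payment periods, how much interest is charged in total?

$1,409.88

Payment period 1: opening $6,961.25; interest $234.98 → $7,196.23; payment $1,199.37; balance $5,996.86
Payment period 2: opening $5,996.86; interest $234.98 → $6,231.84; payment $1,246.36; balance $4,985.48
Payment period 3: opening $4,985.48; interest $234.98 → $5,220.46; payment $1,305.11; balance $3,915.35
Payment period 4: opening $3,915.35; interest $234.98 → $4,150.33; payment $1,383.44; balance $2,766.89
Payment period 5: opening $2,766.89; interest $234.98 → $3,001.87; payment $1,500.93; balance $1,500.94
Payment period 6: opening $1,500.94; interest $234.98 → $1,735.92; payment $1,735.92; balance $0.00
Total interest: $234.98 + $234.98 + $234.98 + $234.98 + $234.98 + $234.98 = $1,409.88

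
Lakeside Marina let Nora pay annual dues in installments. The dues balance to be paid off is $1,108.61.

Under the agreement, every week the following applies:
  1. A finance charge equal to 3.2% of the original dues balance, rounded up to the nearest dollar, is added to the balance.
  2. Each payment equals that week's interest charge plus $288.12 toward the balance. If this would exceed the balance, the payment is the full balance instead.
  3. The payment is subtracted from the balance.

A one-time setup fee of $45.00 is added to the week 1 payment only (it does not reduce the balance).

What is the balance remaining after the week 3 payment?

$244.25

Week 1: $1,108.61 +$36.00 interest = $1,144.61; pay $324.12 (+ $45.00 fee) → $820.49
Week 2: $820.49 +$36.00 interest = $856.49; pay $324.12 → $532.37
Week 3: $532.37 +$36.00 interest = $568.37; pay $324.12 → $244.25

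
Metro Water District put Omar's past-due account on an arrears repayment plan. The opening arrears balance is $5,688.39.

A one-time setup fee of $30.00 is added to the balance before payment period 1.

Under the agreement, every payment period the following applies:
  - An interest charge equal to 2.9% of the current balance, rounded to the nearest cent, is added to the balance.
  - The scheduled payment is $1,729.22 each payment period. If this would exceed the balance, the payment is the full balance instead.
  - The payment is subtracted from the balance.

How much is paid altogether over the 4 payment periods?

Payment period 1: $5,718.39 +$165.83 interest = $5,884.22; pay $1,729.22 → $4,155.00
Payment period 2: $4,155.00 +$120.50 interest = $4,275.50; pay $1,729.22 → $2,546.28
Payment period 3: $2,546.28 +$73.84 interest = $2,620.12; pay $1,729.22 → $890.90
Payment period 4: $890.90 +$25.84 interest = $916.74; pay $916.74 → $0.00
Total paid: $6,104.40

$6,104.40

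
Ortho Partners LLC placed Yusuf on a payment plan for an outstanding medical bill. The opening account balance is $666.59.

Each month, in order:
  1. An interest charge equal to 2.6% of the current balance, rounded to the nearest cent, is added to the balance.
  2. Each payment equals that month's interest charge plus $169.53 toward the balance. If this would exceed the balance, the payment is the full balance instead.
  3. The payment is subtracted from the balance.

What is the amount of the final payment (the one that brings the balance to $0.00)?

Month 1: opening $666.59; interest $17.33 → $683.92; payment $186.86; balance $497.06
Month 2: opening $497.06; interest $12.92 → $509.98; payment $182.45; balance $327.53
Month 3: opening $327.53; interest $8.52 → $336.05; payment $178.05; balance $158.00
Month 4: opening $158.00; interest $4.11 → $162.11; payment $162.11; balance $0.00

$162.11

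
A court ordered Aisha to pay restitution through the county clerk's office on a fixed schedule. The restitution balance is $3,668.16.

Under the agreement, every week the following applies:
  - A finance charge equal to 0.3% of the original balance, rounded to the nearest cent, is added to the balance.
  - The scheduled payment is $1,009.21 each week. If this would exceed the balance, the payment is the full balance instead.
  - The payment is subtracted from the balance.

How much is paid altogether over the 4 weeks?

Week 1: $3,668.16 +$11.00 interest = $3,679.16; pay $1,009.21 → $2,669.95
Week 2: $2,669.95 +$11.00 interest = $2,680.95; pay $1,009.21 → $1,671.74
Week 3: $1,671.74 +$11.00 interest = $1,682.74; pay $1,009.21 → $673.53
Week 4: $673.53 +$11.00 interest = $684.53; pay $684.53 → $0.00
Total paid: $3,712.16

$3,712.16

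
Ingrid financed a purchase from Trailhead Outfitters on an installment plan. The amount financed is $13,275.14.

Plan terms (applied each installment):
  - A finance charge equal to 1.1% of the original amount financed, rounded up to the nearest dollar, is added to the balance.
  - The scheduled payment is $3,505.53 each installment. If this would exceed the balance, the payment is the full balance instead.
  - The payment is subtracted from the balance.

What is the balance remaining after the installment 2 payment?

Installment 1: opening $13,275.14; interest $147.00 → $13,422.14; payment $3,505.53; balance $9,916.61
Installment 2: opening $9,916.61; interest $147.00 → $10,063.61; payment $3,505.53; balance $6,558.08

$6,558.08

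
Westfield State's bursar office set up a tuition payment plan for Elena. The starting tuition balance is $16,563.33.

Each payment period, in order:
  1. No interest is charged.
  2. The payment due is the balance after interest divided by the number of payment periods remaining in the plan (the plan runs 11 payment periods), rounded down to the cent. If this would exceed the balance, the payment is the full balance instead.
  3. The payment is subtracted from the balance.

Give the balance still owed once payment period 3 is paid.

$12,046.08

Payment period 1: $16,563.33 − $1,505.75 → $15,057.58
Payment period 2: $15,057.58 − $1,505.75 → $13,551.83
Payment period 3: $13,551.83 − $1,505.75 → $12,046.08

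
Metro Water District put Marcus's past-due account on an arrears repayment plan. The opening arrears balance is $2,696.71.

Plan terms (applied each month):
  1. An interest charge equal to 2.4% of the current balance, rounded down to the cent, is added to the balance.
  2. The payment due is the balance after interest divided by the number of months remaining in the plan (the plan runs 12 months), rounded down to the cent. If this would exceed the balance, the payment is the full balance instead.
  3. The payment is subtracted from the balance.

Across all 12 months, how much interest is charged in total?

Month 1: opening $2,696.71; interest $64.72 → $2,761.43; payment $230.11; balance $2,531.32
Month 2: opening $2,531.32; interest $60.75 → $2,592.07; payment $235.64; balance $2,356.43
Month 3: opening $2,356.43; interest $56.55 → $2,412.98; payment $241.29; balance $2,171.69
Month 4: opening $2,171.69; interest $52.12 → $2,223.81; payment $247.09; balance $1,976.72
Month 5: opening $1,976.72; interest $47.44 → $2,024.16; payment $253.02; balance $1,771.14
Month 6: opening $1,771.14; interest $42.50 → $1,813.64; payment $259.09; balance $1,554.55
Month 7: opening $1,554.55; interest $37.30 → $1,591.85; payment $265.30; balance $1,326.55
Month 8: opening $1,326.55; interest $31.83 → $1,358.38; payment $271.67; balance $1,086.71
Month 9: opening $1,086.71; interest $26.08 → $1,112.79; payment $278.19; balance $834.60
Month 10: opening $834.60; interest $20.03 → $854.63; payment $284.87; balance $569.76
Month 11: opening $569.76; interest $13.67 → $583.43; payment $291.71; balance $291.72
Month 12: opening $291.72; interest $7.00 → $298.72; payment $298.72; balance $0.00
Total interest: $64.72 + $60.75 + $56.55 + $52.12 + $47.44 + $42.50 + $37.30 + $31.83 + $26.08 + $20.03 + $13.67 + $7.00 = $459.99

$459.99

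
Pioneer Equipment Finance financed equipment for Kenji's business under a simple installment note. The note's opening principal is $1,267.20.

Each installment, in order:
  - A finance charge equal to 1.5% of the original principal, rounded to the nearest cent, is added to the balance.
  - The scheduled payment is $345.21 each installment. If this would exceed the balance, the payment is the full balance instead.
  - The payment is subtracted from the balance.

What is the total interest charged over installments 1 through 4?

# | Opening | Interest | Payment | End bal
1 | $1,267.20 | $19.01 | $345.21 | $941.00
2 | $941.00 | $19.01 | $345.21 | $614.80
3 | $614.80 | $19.01 | $345.21 | $288.60
4 | $288.60 | $19.01 | $307.61 | $0.00
Total interest: $19.01 + $19.01 + $19.01 + $19.01 = $76.04

$76.04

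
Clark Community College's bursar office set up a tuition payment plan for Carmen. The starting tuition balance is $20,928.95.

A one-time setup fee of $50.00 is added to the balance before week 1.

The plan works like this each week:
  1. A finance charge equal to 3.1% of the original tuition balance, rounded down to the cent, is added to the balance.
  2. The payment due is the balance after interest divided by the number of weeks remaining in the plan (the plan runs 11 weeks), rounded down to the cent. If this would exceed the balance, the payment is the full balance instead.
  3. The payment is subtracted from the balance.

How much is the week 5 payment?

# | Opening | Interest | Payment | End bal
1 | $20,978.95 | $648.79 | $1,966.15 | $19,661.59
2 | $19,661.59 | $648.79 | $2,031.03 | $18,279.35
3 | $18,279.35 | $648.79 | $2,103.12 | $16,825.02
4 | $16,825.02 | $648.79 | $2,184.22 | $15,289.59
5 | $15,289.59 | $648.79 | $2,276.91 | $13,661.47

$2,276.91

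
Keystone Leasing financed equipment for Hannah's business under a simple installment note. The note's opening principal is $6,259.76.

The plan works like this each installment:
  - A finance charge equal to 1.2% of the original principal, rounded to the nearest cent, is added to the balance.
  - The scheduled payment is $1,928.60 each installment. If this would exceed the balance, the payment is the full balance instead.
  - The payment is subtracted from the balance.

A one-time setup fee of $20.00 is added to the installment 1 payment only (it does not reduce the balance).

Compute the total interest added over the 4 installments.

# | Opening | Interest | Payment | Fee | End bal
1 | $6,259.76 | $75.12 | $1,928.60 | $20.00 | $4,406.28
2 | $4,406.28 | $75.12 | $1,928.60 | — | $2,552.80
3 | $2,552.80 | $75.12 | $1,928.60 | — | $699.32
4 | $699.32 | $75.12 | $774.44 | — | $0.00
Total interest: $75.12 + $75.12 + $75.12 + $75.12 = $300.48

$300.48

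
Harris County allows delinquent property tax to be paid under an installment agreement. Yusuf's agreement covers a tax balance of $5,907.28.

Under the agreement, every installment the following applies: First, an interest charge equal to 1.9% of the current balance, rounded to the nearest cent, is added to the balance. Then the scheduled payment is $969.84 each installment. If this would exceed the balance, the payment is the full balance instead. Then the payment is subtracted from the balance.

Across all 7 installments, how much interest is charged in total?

Installment 1: opening $5,907.28; interest $112.24 → $6,019.52; payment $969.84; balance $5,049.68
Installment 2: opening $5,049.68; interest $95.94 → $5,145.62; payment $969.84; balance $4,175.78
Installment 3: opening $4,175.78; interest $79.34 → $4,255.12; payment $969.84; balance $3,285.28
Installment 4: opening $3,285.28; interest $62.42 → $3,347.70; payment $969.84; balance $2,377.86
Installment 5: opening $2,377.86; interest $45.18 → $2,423.04; payment $969.84; balance $1,453.20
Installment 6: opening $1,453.20; interest $27.61 → $1,480.81; payment $969.84; balance $510.97
Installment 7: opening $510.97; interest $9.71 → $520.68; payment $520.68; balance $0.00
Total interest: $112.24 + $95.94 + $79.34 + $62.42 + $45.18 + $27.61 + $9.71 = $432.44

$432.44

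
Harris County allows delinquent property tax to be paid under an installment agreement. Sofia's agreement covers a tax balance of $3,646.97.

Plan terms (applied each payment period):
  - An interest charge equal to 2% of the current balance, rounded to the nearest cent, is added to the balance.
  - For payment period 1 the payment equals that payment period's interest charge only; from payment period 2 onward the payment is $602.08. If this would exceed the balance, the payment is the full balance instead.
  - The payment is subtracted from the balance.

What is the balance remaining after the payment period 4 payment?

Payment period 1: opening $3,646.97; interest $72.94 → $3,719.91; payment $72.94; balance $3,646.97
Payment period 2: opening $3,646.97; interest $72.94 → $3,719.91; payment $602.08; balance $3,117.83
Payment period 3: opening $3,117.83; interest $62.36 → $3,180.19; payment $602.08; balance $2,578.11
Payment period 4: opening $2,578.11; interest $51.56 → $2,629.67; payment $602.08; balance $2,027.59

$2,027.59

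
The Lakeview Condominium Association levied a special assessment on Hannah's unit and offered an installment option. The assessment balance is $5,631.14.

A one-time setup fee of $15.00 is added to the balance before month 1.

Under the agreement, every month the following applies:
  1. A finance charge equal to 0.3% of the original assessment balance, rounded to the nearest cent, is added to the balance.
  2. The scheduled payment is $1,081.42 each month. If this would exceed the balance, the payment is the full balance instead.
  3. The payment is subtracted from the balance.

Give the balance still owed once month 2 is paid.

Month 1: $5,646.14 +$16.89 interest = $5,663.03; pay $1,081.42 → $4,581.61
Month 2: $4,581.61 +$16.89 interest = $4,598.50; pay $1,081.42 → $3,517.08

$3,517.08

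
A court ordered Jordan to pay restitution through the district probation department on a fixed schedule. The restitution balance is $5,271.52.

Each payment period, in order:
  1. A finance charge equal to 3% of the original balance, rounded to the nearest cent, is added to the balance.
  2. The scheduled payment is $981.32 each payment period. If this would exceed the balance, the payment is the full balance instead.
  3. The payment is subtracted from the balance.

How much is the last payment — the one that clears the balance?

$490.65

# | Opening | Interest | Payment | End bal
1 | $5,271.52 | $158.15 | $981.32 | $4,448.35
2 | $4,448.35 | $158.15 | $981.32 | $3,625.18
3 | $3,625.18 | $158.15 | $981.32 | $2,802.01
4 | $2,802.01 | $158.15 | $981.32 | $1,978.84
5 | $1,978.84 | $158.15 | $981.32 | $1,155.67
6 | $1,155.67 | $158.15 | $981.32 | $332.50
7 | $332.50 | $158.15 | $490.65 | $0.00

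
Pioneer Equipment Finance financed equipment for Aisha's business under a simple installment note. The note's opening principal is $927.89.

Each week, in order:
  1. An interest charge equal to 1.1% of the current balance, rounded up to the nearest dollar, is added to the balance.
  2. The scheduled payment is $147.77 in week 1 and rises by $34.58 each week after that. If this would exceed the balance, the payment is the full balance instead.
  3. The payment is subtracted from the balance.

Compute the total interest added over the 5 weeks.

Week 1: opening $927.89; interest $11.00 → $938.89; payment $147.77; balance $791.12
Week 2: opening $791.12; interest $9.00 → $800.12; payment $182.35; balance $617.77
Week 3: opening $617.77; interest $7.00 → $624.77; payment $216.93; balance $407.84
Week 4: opening $407.84; interest $5.00 → $412.84; payment $251.51; balance $161.33
Week 5: opening $161.33; interest $2.00 → $163.33; payment $163.33; balance $0.00
Total interest: $11.00 + $9.00 + $7.00 + $5.00 + $2.00 = $34.00

$34.00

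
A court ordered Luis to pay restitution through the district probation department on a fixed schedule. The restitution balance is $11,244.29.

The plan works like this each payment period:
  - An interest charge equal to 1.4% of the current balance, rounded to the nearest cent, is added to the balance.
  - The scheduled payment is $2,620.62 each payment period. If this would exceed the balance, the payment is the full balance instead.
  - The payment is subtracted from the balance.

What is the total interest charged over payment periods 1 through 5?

$437.40

Payment period 1: opening $11,244.29; interest $157.42 → $11,401.71; payment $2,620.62; balance $8,781.09
Payment period 2: opening $8,781.09; interest $122.94 → $8,904.03; payment $2,620.62; balance $6,283.41
Payment period 3: opening $6,283.41; interest $87.97 → $6,371.38; payment $2,620.62; balance $3,750.76
Payment period 4: opening $3,750.76; interest $52.51 → $3,803.27; payment $2,620.62; balance $1,182.65
Payment period 5: opening $1,182.65; interest $16.56 → $1,199.21; payment $1,199.21; balance $0.00
Total interest: $157.42 + $122.94 + $87.97 + $52.51 + $16.56 = $437.40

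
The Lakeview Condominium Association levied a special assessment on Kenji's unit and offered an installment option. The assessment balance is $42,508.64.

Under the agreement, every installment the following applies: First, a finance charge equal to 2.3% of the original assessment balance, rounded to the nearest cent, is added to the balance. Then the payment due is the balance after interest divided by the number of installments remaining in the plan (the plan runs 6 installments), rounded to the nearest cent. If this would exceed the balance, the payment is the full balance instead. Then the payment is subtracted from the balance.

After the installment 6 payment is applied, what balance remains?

Installment 1: opening $42,508.64; interest $977.70 → $43,486.34; payment $7,247.72; balance $36,238.62
Installment 2: opening $36,238.62; interest $977.70 → $37,216.32; payment $7,443.26; balance $29,773.06
Installment 3: opening $29,773.06; interest $977.70 → $30,750.76; payment $7,687.69; balance $23,063.07
Installment 4: opening $23,063.07; interest $977.70 → $24,040.77; payment $8,013.59; balance $16,027.18
Installment 5: opening $16,027.18; interest $977.70 → $17,004.88; payment $8,502.44; balance $8,502.44
Installment 6: opening $8,502.44; interest $977.70 → $9,480.14; payment $9,480.14; balance $0.00

$0.00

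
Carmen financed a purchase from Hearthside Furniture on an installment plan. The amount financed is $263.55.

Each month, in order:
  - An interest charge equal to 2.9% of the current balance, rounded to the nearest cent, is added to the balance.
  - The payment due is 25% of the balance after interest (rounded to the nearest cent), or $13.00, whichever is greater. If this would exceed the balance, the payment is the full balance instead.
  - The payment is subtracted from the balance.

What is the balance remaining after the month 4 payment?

Month 1: opening $263.55; interest $7.64 → $271.19; payment $67.80; balance $203.39
Month 2: opening $203.39; interest $5.90 → $209.29; payment $52.32; balance $156.97
Month 3: opening $156.97; interest $4.55 → $161.52; payment $40.38; balance $121.14
Month 4: opening $121.14; interest $3.51 → $124.65; payment $31.16; balance $93.49

$93.49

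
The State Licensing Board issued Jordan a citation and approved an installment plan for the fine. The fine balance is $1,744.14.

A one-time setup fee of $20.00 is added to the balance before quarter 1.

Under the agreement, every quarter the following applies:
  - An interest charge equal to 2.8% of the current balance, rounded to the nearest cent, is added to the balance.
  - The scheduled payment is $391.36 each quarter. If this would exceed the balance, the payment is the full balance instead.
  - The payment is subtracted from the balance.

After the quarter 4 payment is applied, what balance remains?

$337.76

# | Opening | Interest | Payment | End bal
1 | $1,764.14 | $49.40 | $391.36 | $1,422.18
2 | $1,422.18 | $39.82 | $391.36 | $1,070.64
3 | $1,070.64 | $29.98 | $391.36 | $709.26
4 | $709.26 | $19.86 | $391.36 | $337.76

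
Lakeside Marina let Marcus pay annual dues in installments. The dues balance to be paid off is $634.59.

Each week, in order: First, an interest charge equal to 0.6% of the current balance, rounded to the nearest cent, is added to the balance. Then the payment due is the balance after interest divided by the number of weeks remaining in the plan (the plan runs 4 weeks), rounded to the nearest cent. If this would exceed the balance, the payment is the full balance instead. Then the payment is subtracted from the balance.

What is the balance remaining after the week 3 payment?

$161.52

# | Opening | Interest | Payment | End bal
1 | $634.59 | $3.81 | $159.60 | $478.80
2 | $478.80 | $2.87 | $160.56 | $321.11
3 | $321.11 | $1.93 | $161.52 | $161.52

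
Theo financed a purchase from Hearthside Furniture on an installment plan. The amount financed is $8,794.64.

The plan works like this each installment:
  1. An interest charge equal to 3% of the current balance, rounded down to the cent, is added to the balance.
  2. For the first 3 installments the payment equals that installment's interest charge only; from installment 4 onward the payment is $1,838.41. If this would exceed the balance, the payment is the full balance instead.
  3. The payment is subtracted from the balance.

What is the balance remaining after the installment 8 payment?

$435.00

Installment 1: $8,794.64 +$263.83 interest = $9,058.47; pay $263.83 → $8,794.64
Installment 2: $8,794.64 +$263.83 interest = $9,058.47; pay $263.83 → $8,794.64
Installment 3: $8,794.64 +$263.83 interest = $9,058.47; pay $263.83 → $8,794.64
Installment 4: $8,794.64 +$263.83 interest = $9,058.47; pay $1,838.41 → $7,220.06
Installment 5: $7,220.06 +$216.60 interest = $7,436.66; pay $1,838.41 → $5,598.25
Installment 6: $5,598.25 +$167.94 interest = $5,766.19; pay $1,838.41 → $3,927.78
Installment 7: $3,927.78 +$117.83 interest = $4,045.61; pay $1,838.41 → $2,207.20
Installment 8: $2,207.20 +$66.21 interest = $2,273.41; pay $1,838.41 → $435.00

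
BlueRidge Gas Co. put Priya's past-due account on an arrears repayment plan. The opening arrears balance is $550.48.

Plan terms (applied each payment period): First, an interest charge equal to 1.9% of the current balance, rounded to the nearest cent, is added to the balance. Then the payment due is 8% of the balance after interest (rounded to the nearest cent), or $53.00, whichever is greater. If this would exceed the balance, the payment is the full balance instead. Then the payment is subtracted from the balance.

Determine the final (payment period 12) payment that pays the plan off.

$36.12

# | Opening | Interest | Payment | End bal
1 | $550.48 | $10.46 | $53.00 | $507.94
2 | $507.94 | $9.65 | $53.00 | $464.59
3 | $464.59 | $8.83 | $53.00 | $420.42
4 | $420.42 | $7.99 | $53.00 | $375.41
5 | $375.41 | $7.13 | $53.00 | $329.54
6 | $329.54 | $6.26 | $53.00 | $282.80
7 | $282.80 | $5.37 | $53.00 | $235.17
8 | $235.17 | $4.47 | $53.00 | $186.64
9 | $186.64 | $3.55 | $53.00 | $137.19
10 | $137.19 | $2.61 | $53.00 | $86.80
11 | $86.80 | $1.65 | $53.00 | $35.45
12 | $35.45 | $0.67 | $36.12 | $0.00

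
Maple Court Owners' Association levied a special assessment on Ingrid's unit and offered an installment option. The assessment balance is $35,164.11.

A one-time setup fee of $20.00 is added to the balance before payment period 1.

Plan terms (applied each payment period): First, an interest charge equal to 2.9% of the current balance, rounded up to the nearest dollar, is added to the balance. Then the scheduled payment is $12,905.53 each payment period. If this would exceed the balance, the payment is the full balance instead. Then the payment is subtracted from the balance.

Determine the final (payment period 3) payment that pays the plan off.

# | Opening | Interest | Payment | End bal
1 | $35,184.11 | $1,021.00 | $12,905.53 | $23,299.58
2 | $23,299.58 | $676.00 | $12,905.53 | $11,070.05
3 | $11,070.05 | $322.00 | $11,392.05 | $0.00

$11,392.05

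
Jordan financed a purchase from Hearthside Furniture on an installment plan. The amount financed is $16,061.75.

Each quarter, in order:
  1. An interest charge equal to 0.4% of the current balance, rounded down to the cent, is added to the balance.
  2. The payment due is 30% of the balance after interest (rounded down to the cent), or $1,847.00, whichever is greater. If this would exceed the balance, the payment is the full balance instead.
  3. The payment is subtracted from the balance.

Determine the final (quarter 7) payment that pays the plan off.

$79.84

Quarter 1: $16,061.75 +$64.24 interest = $16,125.99; pay $4,837.79 → $11,288.20
Quarter 2: $11,288.20 +$45.15 interest = $11,333.35; pay $3,400.00 → $7,933.35
Quarter 3: $7,933.35 +$31.73 interest = $7,965.08; pay $2,389.52 → $5,575.56
Quarter 4: $5,575.56 +$22.30 interest = $5,597.86; pay $1,847.00 → $3,750.86
Quarter 5: $3,750.86 +$15.00 interest = $3,765.86; pay $1,847.00 → $1,918.86
Quarter 6: $1,918.86 +$7.67 interest = $1,926.53; pay $1,847.00 → $79.53
Quarter 7: $79.53 +$0.31 interest = $79.84; pay $79.84 → $0.00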